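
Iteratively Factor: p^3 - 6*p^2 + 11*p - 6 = (p - 3)*(p^2 - 3*p + 2) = (p - 3)*(p - 1)*(p - 2)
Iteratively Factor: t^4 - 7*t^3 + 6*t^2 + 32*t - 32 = (t - 4)*(t^3 - 3*t^2 - 6*t + 8) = (t - 4)*(t - 1)*(t^2 - 2*t - 8) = (t - 4)*(t - 1)*(t + 2)*(t - 4)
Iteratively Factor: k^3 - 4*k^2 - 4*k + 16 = (k - 4)*(k^2 - 4) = (k - 4)*(k - 2)*(k + 2)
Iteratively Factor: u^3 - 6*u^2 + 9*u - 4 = (u - 1)*(u^2 - 5*u + 4) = (u - 4)*(u - 1)*(u - 1)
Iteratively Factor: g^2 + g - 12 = (g + 4)*(g - 3)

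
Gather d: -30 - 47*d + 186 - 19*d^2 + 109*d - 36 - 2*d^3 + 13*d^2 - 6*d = -2*d^3 - 6*d^2 + 56*d + 120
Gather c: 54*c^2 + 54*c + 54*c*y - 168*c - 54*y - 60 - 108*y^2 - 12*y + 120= 54*c^2 + c*(54*y - 114) - 108*y^2 - 66*y + 60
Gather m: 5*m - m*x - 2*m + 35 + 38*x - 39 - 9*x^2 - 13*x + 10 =m*(3 - x) - 9*x^2 + 25*x + 6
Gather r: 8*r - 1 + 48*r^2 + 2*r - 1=48*r^2 + 10*r - 2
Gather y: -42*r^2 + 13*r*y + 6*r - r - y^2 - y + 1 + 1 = -42*r^2 + 5*r - y^2 + y*(13*r - 1) + 2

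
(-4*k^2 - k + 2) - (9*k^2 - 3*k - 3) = -13*k^2 + 2*k + 5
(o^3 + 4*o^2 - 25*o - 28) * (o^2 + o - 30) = o^5 + 5*o^4 - 51*o^3 - 173*o^2 + 722*o + 840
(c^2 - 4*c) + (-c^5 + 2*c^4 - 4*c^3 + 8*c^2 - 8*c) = -c^5 + 2*c^4 - 4*c^3 + 9*c^2 - 12*c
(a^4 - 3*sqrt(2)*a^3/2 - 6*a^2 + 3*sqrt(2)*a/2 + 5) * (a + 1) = a^5 - 3*sqrt(2)*a^4/2 + a^4 - 6*a^3 - 3*sqrt(2)*a^3/2 - 6*a^2 + 3*sqrt(2)*a^2/2 + 3*sqrt(2)*a/2 + 5*a + 5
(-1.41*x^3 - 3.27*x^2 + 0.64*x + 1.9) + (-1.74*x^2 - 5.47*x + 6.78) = -1.41*x^3 - 5.01*x^2 - 4.83*x + 8.68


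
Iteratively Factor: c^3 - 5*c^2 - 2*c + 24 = (c + 2)*(c^2 - 7*c + 12) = (c - 3)*(c + 2)*(c - 4)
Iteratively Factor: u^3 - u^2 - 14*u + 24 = (u + 4)*(u^2 - 5*u + 6) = (u - 3)*(u + 4)*(u - 2)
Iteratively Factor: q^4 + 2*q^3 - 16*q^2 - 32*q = (q)*(q^3 + 2*q^2 - 16*q - 32) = q*(q + 4)*(q^2 - 2*q - 8) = q*(q + 2)*(q + 4)*(q - 4)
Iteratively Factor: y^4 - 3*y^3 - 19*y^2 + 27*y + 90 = (y + 2)*(y^3 - 5*y^2 - 9*y + 45) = (y - 5)*(y + 2)*(y^2 - 9) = (y - 5)*(y + 2)*(y + 3)*(y - 3)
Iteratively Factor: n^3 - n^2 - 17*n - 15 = (n + 1)*(n^2 - 2*n - 15) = (n + 1)*(n + 3)*(n - 5)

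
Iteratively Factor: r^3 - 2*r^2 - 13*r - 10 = (r + 1)*(r^2 - 3*r - 10) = (r - 5)*(r + 1)*(r + 2)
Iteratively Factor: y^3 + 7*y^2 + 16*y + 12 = (y + 2)*(y^2 + 5*y + 6) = (y + 2)^2*(y + 3)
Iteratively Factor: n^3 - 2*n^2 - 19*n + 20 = (n + 4)*(n^2 - 6*n + 5) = (n - 5)*(n + 4)*(n - 1)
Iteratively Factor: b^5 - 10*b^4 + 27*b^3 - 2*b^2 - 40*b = (b + 1)*(b^4 - 11*b^3 + 38*b^2 - 40*b) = b*(b + 1)*(b^3 - 11*b^2 + 38*b - 40) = b*(b - 4)*(b + 1)*(b^2 - 7*b + 10) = b*(b - 5)*(b - 4)*(b + 1)*(b - 2)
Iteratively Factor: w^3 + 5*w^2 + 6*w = (w + 2)*(w^2 + 3*w) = w*(w + 2)*(w + 3)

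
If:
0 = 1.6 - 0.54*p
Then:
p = 2.96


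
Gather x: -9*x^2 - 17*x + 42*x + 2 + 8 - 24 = -9*x^2 + 25*x - 14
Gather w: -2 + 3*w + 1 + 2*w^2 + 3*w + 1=2*w^2 + 6*w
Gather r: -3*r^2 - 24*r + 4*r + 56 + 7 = -3*r^2 - 20*r + 63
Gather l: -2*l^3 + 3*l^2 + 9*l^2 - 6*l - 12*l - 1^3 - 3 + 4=-2*l^3 + 12*l^2 - 18*l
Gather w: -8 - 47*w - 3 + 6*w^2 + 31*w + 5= 6*w^2 - 16*w - 6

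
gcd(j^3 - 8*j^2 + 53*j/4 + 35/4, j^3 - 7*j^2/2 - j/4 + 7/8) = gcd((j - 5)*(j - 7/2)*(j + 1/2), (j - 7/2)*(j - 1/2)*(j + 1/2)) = j^2 - 3*j - 7/4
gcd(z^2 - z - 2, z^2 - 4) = z - 2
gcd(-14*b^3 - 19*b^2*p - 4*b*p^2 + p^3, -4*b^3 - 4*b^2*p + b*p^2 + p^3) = 2*b^2 + 3*b*p + p^2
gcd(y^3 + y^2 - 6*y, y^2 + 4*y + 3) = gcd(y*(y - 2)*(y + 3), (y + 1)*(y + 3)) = y + 3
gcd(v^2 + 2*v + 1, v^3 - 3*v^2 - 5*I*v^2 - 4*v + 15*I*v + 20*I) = v + 1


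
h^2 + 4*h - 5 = (h - 1)*(h + 5)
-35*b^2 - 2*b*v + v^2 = (-7*b + v)*(5*b + v)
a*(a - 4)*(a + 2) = a^3 - 2*a^2 - 8*a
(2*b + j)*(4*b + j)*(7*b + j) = 56*b^3 + 50*b^2*j + 13*b*j^2 + j^3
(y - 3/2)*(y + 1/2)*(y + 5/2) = y^3 + 3*y^2/2 - 13*y/4 - 15/8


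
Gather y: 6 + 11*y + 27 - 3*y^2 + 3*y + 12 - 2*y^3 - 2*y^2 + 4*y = -2*y^3 - 5*y^2 + 18*y + 45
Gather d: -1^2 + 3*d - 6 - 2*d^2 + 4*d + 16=-2*d^2 + 7*d + 9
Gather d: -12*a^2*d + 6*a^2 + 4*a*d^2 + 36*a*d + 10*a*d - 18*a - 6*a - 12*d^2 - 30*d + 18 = 6*a^2 - 24*a + d^2*(4*a - 12) + d*(-12*a^2 + 46*a - 30) + 18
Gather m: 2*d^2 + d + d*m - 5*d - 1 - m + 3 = 2*d^2 - 4*d + m*(d - 1) + 2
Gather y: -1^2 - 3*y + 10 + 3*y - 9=0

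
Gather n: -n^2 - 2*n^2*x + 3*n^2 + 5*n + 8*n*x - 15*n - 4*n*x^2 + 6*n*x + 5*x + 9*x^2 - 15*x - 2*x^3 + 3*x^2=n^2*(2 - 2*x) + n*(-4*x^2 + 14*x - 10) - 2*x^3 + 12*x^2 - 10*x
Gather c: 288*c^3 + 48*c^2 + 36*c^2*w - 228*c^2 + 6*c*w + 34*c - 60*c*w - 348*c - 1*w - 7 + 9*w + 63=288*c^3 + c^2*(36*w - 180) + c*(-54*w - 314) + 8*w + 56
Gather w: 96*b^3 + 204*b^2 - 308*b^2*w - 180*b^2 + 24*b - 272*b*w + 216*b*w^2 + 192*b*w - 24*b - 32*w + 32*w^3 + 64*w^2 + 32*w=96*b^3 + 24*b^2 + 32*w^3 + w^2*(216*b + 64) + w*(-308*b^2 - 80*b)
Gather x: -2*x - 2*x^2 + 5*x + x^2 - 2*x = -x^2 + x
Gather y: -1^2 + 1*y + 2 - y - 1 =0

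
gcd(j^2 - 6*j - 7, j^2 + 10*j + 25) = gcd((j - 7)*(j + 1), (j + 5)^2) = 1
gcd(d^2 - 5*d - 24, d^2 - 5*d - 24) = d^2 - 5*d - 24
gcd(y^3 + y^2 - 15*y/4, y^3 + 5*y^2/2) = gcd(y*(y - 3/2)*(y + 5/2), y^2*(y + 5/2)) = y^2 + 5*y/2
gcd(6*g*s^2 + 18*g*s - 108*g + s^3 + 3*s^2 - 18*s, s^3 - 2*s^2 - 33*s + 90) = s^2 + 3*s - 18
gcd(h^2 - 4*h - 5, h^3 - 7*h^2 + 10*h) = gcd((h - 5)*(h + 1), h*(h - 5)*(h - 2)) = h - 5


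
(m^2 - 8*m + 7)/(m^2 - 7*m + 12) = (m^2 - 8*m + 7)/(m^2 - 7*m + 12)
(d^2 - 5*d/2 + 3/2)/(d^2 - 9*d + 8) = (d - 3/2)/(d - 8)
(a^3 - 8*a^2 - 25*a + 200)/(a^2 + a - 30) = (a^2 - 3*a - 40)/(a + 6)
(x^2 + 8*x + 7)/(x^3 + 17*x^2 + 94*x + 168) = (x + 1)/(x^2 + 10*x + 24)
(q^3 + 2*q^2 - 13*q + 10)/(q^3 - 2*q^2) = 1 + 4/q - 5/q^2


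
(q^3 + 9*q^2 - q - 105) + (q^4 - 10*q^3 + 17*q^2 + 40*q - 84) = q^4 - 9*q^3 + 26*q^2 + 39*q - 189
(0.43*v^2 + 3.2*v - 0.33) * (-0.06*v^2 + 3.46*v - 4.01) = -0.0258*v^4 + 1.2958*v^3 + 9.3675*v^2 - 13.9738*v + 1.3233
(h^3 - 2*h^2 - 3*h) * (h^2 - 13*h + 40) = h^5 - 15*h^4 + 63*h^3 - 41*h^2 - 120*h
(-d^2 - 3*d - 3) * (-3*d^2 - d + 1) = 3*d^4 + 10*d^3 + 11*d^2 - 3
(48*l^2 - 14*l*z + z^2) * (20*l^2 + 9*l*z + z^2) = 960*l^4 + 152*l^3*z - 58*l^2*z^2 - 5*l*z^3 + z^4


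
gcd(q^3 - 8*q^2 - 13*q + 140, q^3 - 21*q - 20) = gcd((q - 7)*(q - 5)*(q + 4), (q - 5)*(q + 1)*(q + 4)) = q^2 - q - 20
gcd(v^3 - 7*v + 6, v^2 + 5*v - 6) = v - 1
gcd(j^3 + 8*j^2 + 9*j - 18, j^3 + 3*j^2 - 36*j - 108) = j^2 + 9*j + 18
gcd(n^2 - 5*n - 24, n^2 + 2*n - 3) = n + 3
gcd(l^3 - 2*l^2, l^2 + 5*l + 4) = 1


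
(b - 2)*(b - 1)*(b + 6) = b^3 + 3*b^2 - 16*b + 12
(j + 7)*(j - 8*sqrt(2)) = j^2 - 8*sqrt(2)*j + 7*j - 56*sqrt(2)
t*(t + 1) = t^2 + t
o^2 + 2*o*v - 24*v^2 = (o - 4*v)*(o + 6*v)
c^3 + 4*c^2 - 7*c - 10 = (c - 2)*(c + 1)*(c + 5)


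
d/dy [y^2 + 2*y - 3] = 2*y + 2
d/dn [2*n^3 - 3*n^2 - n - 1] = 6*n^2 - 6*n - 1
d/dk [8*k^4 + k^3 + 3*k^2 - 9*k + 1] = 32*k^3 + 3*k^2 + 6*k - 9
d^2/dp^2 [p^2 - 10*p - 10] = 2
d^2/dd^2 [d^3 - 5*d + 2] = 6*d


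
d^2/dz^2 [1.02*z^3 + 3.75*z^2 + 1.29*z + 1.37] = 6.12*z + 7.5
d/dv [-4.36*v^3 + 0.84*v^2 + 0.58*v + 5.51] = -13.08*v^2 + 1.68*v + 0.58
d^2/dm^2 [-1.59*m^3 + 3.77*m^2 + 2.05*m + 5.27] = 7.54 - 9.54*m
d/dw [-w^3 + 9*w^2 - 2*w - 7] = -3*w^2 + 18*w - 2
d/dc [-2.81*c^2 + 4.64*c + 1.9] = 4.64 - 5.62*c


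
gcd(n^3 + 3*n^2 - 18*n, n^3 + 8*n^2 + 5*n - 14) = 1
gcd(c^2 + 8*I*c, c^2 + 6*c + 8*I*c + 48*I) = c + 8*I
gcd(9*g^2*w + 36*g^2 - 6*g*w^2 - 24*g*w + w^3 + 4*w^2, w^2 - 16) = w + 4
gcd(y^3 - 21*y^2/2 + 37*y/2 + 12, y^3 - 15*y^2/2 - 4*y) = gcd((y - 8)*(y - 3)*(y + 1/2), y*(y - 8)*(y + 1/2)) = y^2 - 15*y/2 - 4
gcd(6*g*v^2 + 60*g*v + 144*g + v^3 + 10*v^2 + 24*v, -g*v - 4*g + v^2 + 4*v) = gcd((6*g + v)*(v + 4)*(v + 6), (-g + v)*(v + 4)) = v + 4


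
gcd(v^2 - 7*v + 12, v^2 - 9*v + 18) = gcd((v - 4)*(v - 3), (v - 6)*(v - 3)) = v - 3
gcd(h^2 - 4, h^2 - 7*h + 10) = h - 2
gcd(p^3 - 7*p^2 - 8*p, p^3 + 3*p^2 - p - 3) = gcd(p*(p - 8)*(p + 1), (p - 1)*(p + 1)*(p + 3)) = p + 1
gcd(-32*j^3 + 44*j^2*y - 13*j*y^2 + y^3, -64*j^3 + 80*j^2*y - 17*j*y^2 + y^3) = 8*j^2 - 9*j*y + y^2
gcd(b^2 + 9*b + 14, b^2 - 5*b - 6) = 1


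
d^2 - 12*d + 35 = (d - 7)*(d - 5)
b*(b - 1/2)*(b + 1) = b^3 + b^2/2 - b/2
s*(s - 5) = s^2 - 5*s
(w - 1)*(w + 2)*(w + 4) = w^3 + 5*w^2 + 2*w - 8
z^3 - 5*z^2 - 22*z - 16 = (z - 8)*(z + 1)*(z + 2)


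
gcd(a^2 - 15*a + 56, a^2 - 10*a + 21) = a - 7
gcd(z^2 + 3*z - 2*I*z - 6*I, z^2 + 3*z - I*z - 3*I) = z + 3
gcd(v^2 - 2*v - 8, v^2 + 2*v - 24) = v - 4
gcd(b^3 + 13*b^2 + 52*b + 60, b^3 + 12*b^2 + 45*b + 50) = b^2 + 7*b + 10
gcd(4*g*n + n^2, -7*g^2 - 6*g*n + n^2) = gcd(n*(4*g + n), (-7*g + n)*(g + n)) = 1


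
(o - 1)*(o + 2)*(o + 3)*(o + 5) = o^4 + 9*o^3 + 21*o^2 - o - 30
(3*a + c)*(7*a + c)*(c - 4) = 21*a^2*c - 84*a^2 + 10*a*c^2 - 40*a*c + c^3 - 4*c^2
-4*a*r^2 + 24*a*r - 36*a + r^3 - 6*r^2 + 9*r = (-4*a + r)*(r - 3)^2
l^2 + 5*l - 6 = (l - 1)*(l + 6)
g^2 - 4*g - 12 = (g - 6)*(g + 2)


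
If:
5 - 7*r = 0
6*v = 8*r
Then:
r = 5/7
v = 20/21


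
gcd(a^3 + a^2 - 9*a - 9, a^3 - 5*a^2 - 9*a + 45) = a^2 - 9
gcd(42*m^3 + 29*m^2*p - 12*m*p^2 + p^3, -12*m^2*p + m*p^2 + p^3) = 1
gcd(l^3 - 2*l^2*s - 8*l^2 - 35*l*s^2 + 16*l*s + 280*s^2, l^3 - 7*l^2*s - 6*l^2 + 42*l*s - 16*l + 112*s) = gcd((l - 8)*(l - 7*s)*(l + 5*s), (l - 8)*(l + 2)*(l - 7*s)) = -l^2 + 7*l*s + 8*l - 56*s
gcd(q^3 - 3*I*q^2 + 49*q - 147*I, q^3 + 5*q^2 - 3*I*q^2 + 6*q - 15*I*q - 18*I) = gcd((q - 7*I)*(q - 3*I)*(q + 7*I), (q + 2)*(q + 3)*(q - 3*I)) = q - 3*I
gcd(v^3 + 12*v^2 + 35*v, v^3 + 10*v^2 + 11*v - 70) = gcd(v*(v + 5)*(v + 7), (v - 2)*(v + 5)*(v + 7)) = v^2 + 12*v + 35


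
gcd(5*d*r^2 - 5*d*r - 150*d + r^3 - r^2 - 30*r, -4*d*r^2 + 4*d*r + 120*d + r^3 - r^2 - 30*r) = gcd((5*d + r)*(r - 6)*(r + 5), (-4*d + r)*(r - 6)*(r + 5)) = r^2 - r - 30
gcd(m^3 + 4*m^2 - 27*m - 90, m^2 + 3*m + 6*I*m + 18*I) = m + 3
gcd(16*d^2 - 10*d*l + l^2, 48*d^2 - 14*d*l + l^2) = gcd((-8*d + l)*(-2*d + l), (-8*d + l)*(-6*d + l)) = 8*d - l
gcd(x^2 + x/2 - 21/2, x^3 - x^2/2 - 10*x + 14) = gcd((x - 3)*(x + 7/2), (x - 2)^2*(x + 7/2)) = x + 7/2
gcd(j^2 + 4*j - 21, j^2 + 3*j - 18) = j - 3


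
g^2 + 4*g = g*(g + 4)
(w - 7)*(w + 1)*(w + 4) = w^3 - 2*w^2 - 31*w - 28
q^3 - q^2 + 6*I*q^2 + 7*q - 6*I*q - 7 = (q - 1)*(q - I)*(q + 7*I)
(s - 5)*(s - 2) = s^2 - 7*s + 10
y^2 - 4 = (y - 2)*(y + 2)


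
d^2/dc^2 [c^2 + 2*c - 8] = 2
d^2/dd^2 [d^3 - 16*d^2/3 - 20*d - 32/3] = 6*d - 32/3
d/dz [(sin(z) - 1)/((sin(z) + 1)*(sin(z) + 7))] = (-sin(z)^2 + 2*sin(z) + 15)*cos(z)/((sin(z) + 1)^2*(sin(z) + 7)^2)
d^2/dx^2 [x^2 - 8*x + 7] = 2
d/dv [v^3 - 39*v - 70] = 3*v^2 - 39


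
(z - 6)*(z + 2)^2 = z^3 - 2*z^2 - 20*z - 24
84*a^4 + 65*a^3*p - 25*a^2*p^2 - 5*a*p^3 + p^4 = (-7*a + p)*(-3*a + p)*(a + p)*(4*a + p)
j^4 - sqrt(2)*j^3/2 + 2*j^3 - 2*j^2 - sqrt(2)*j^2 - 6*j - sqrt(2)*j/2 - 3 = (j + 1)^2*(j - 3*sqrt(2)/2)*(j + sqrt(2))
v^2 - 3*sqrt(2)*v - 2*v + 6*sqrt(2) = (v - 2)*(v - 3*sqrt(2))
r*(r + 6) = r^2 + 6*r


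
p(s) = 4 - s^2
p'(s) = -2*s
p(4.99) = -20.90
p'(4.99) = -9.98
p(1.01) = 2.98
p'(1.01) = -2.02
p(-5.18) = -22.83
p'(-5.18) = 10.36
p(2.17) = -0.71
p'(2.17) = -4.34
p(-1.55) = 1.60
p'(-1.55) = 3.10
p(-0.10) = 3.99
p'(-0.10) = 0.20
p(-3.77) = -10.21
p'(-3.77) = 7.54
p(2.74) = -3.51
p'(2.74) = -5.48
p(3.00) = -5.00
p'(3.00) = -6.00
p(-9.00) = -77.00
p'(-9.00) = 18.00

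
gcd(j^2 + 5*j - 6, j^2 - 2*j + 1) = j - 1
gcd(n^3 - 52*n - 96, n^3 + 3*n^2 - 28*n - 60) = n^2 + 8*n + 12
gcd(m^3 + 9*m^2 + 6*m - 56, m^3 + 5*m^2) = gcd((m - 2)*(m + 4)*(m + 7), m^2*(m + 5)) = 1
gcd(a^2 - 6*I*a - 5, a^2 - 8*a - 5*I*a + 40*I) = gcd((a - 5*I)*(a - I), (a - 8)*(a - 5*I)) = a - 5*I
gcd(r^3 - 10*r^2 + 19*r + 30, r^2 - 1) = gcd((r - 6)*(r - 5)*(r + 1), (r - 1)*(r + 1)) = r + 1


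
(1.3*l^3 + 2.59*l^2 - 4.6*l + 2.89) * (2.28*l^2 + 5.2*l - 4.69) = 2.964*l^5 + 12.6652*l^4 - 3.117*l^3 - 29.4779*l^2 + 36.602*l - 13.5541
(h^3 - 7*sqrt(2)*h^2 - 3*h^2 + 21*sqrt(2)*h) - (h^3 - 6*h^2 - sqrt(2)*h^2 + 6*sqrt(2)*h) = -6*sqrt(2)*h^2 + 3*h^2 + 15*sqrt(2)*h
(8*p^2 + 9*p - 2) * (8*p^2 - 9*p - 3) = 64*p^4 - 121*p^2 - 9*p + 6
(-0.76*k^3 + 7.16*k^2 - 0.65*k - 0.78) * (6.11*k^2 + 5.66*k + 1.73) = -4.6436*k^5 + 39.446*k^4 + 35.2393*k^3 + 3.942*k^2 - 5.5393*k - 1.3494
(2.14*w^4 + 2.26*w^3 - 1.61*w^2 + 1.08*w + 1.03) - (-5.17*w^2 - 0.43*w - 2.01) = 2.14*w^4 + 2.26*w^3 + 3.56*w^2 + 1.51*w + 3.04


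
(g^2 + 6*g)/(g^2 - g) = (g + 6)/(g - 1)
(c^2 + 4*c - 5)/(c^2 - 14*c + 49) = (c^2 + 4*c - 5)/(c^2 - 14*c + 49)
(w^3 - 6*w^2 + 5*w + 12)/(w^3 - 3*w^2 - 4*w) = (w - 3)/w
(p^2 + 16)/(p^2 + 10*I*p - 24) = (p - 4*I)/(p + 6*I)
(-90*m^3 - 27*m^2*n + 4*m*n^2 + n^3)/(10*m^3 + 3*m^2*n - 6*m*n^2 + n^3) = (-18*m^2 - 9*m*n - n^2)/(2*m^2 + m*n - n^2)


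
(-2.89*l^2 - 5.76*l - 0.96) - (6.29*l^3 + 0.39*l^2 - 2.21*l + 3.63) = -6.29*l^3 - 3.28*l^2 - 3.55*l - 4.59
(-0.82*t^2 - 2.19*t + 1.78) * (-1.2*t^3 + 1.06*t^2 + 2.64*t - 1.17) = 0.984*t^5 + 1.7588*t^4 - 6.6222*t^3 - 2.9354*t^2 + 7.2615*t - 2.0826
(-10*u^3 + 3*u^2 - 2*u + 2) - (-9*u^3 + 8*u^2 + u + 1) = -u^3 - 5*u^2 - 3*u + 1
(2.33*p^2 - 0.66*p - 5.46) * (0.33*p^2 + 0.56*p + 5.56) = 0.7689*p^4 + 1.087*p^3 + 10.7834*p^2 - 6.7272*p - 30.3576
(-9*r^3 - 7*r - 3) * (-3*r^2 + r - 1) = 27*r^5 - 9*r^4 + 30*r^3 + 2*r^2 + 4*r + 3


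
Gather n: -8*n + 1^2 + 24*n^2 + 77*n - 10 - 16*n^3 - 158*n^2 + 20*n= -16*n^3 - 134*n^2 + 89*n - 9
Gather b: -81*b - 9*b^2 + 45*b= -9*b^2 - 36*b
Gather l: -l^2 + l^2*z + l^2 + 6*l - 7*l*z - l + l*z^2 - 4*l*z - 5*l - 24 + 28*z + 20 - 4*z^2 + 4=l^2*z + l*(z^2 - 11*z) - 4*z^2 + 28*z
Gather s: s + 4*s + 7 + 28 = 5*s + 35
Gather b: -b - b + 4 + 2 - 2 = 4 - 2*b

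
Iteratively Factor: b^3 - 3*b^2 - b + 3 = (b - 1)*(b^2 - 2*b - 3) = (b - 3)*(b - 1)*(b + 1)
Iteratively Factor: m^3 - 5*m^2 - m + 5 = (m - 5)*(m^2 - 1) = (m - 5)*(m - 1)*(m + 1)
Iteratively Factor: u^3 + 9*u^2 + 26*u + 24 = (u + 3)*(u^2 + 6*u + 8) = (u + 2)*(u + 3)*(u + 4)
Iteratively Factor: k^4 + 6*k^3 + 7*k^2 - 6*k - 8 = (k + 2)*(k^3 + 4*k^2 - k - 4) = (k - 1)*(k + 2)*(k^2 + 5*k + 4) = (k - 1)*(k + 1)*(k + 2)*(k + 4)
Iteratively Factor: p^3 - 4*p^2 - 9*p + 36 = (p + 3)*(p^2 - 7*p + 12) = (p - 4)*(p + 3)*(p - 3)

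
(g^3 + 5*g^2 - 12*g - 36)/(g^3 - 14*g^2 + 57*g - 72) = (g^2 + 8*g + 12)/(g^2 - 11*g + 24)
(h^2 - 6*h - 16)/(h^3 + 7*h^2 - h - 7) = (h^2 - 6*h - 16)/(h^3 + 7*h^2 - h - 7)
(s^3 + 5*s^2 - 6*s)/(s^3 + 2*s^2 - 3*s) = (s + 6)/(s + 3)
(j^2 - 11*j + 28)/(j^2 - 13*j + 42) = (j - 4)/(j - 6)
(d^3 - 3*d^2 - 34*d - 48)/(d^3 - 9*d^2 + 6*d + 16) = (d^2 + 5*d + 6)/(d^2 - d - 2)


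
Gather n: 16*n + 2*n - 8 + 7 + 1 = 18*n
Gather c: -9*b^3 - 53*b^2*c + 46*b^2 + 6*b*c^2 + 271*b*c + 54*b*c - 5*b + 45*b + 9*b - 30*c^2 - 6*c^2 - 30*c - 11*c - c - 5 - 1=-9*b^3 + 46*b^2 + 49*b + c^2*(6*b - 36) + c*(-53*b^2 + 325*b - 42) - 6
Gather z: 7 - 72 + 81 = 16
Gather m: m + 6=m + 6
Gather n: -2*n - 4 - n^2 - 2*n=-n^2 - 4*n - 4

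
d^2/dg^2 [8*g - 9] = 0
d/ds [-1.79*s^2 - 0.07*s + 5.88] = -3.58*s - 0.07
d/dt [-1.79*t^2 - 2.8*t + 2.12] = -3.58*t - 2.8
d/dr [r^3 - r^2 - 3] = r*(3*r - 2)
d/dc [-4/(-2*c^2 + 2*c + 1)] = 8*(1 - 2*c)/(-2*c^2 + 2*c + 1)^2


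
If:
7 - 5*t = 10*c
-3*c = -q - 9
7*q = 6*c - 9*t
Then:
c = -84/5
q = -297/5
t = 35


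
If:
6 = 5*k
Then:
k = 6/5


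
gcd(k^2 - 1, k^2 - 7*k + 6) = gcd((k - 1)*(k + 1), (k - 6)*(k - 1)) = k - 1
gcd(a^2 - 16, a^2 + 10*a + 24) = a + 4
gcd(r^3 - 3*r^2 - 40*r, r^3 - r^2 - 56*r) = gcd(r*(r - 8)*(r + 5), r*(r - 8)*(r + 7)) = r^2 - 8*r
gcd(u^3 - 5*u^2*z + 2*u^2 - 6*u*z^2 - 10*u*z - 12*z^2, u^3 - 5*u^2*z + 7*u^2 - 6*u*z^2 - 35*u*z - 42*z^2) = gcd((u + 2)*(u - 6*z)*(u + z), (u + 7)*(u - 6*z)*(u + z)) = -u^2 + 5*u*z + 6*z^2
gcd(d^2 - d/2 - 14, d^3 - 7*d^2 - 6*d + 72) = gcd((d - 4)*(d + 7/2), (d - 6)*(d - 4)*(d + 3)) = d - 4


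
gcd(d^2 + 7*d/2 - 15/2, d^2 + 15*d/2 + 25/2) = d + 5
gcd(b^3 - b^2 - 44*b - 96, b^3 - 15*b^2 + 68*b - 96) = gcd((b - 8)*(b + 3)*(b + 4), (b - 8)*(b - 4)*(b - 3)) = b - 8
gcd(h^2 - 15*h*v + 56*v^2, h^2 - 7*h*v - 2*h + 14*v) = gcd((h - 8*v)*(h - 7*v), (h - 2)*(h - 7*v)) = -h + 7*v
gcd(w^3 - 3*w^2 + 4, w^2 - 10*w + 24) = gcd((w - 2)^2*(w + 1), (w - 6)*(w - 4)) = 1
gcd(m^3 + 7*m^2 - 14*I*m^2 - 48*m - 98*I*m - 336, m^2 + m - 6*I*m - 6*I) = m - 6*I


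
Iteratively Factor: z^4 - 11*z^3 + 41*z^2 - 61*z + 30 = (z - 1)*(z^3 - 10*z^2 + 31*z - 30) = (z - 5)*(z - 1)*(z^2 - 5*z + 6) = (z - 5)*(z - 2)*(z - 1)*(z - 3)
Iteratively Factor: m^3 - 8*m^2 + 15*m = (m - 3)*(m^2 - 5*m) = (m - 5)*(m - 3)*(m)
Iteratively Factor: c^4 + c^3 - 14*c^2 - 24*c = (c + 3)*(c^3 - 2*c^2 - 8*c) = c*(c + 3)*(c^2 - 2*c - 8) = c*(c - 4)*(c + 3)*(c + 2)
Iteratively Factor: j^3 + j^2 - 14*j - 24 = (j + 2)*(j^2 - j - 12) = (j - 4)*(j + 2)*(j + 3)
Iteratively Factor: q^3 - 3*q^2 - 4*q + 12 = (q - 2)*(q^2 - q - 6) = (q - 3)*(q - 2)*(q + 2)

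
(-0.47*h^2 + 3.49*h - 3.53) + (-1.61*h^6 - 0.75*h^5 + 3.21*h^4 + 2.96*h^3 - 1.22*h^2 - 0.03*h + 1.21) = -1.61*h^6 - 0.75*h^5 + 3.21*h^4 + 2.96*h^3 - 1.69*h^2 + 3.46*h - 2.32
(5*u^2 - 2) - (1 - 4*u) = 5*u^2 + 4*u - 3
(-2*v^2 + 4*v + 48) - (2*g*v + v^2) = -2*g*v - 3*v^2 + 4*v + 48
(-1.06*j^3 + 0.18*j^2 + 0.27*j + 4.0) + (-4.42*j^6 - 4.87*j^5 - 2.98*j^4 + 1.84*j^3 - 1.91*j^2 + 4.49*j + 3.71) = -4.42*j^6 - 4.87*j^5 - 2.98*j^4 + 0.78*j^3 - 1.73*j^2 + 4.76*j + 7.71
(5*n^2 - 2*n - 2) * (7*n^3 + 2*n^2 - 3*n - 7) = 35*n^5 - 4*n^4 - 33*n^3 - 33*n^2 + 20*n + 14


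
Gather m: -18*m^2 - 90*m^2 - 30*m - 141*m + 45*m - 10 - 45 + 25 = -108*m^2 - 126*m - 30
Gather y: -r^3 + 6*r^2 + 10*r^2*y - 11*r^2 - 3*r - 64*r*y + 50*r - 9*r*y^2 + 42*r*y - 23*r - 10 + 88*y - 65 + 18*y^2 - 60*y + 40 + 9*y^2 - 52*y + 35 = -r^3 - 5*r^2 + 24*r + y^2*(27 - 9*r) + y*(10*r^2 - 22*r - 24)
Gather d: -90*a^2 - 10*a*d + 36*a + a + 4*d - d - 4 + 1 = -90*a^2 + 37*a + d*(3 - 10*a) - 3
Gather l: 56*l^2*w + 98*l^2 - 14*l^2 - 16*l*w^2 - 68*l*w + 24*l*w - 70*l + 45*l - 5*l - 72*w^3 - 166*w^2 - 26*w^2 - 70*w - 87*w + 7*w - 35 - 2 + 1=l^2*(56*w + 84) + l*(-16*w^2 - 44*w - 30) - 72*w^3 - 192*w^2 - 150*w - 36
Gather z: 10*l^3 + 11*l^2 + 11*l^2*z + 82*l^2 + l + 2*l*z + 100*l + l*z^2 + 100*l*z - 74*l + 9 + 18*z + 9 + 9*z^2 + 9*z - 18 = 10*l^3 + 93*l^2 + 27*l + z^2*(l + 9) + z*(11*l^2 + 102*l + 27)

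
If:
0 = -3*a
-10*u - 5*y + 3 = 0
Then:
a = 0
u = 3/10 - y/2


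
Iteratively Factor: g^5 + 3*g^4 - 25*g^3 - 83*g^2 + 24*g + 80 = (g + 4)*(g^4 - g^3 - 21*g^2 + g + 20) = (g - 5)*(g + 4)*(g^3 + 4*g^2 - g - 4) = (g - 5)*(g - 1)*(g + 4)*(g^2 + 5*g + 4) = (g - 5)*(g - 1)*(g + 4)^2*(g + 1)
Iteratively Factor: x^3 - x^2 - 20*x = (x + 4)*(x^2 - 5*x) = (x - 5)*(x + 4)*(x)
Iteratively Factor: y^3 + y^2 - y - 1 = (y + 1)*(y^2 - 1) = (y - 1)*(y + 1)*(y + 1)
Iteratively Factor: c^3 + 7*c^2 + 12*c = (c)*(c^2 + 7*c + 12) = c*(c + 3)*(c + 4)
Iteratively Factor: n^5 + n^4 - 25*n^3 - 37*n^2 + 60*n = (n + 4)*(n^4 - 3*n^3 - 13*n^2 + 15*n) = n*(n + 4)*(n^3 - 3*n^2 - 13*n + 15) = n*(n - 1)*(n + 4)*(n^2 - 2*n - 15) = n*(n - 1)*(n + 3)*(n + 4)*(n - 5)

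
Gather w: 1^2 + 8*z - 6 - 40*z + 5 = -32*z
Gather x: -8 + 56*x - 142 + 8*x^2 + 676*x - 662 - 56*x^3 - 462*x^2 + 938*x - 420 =-56*x^3 - 454*x^2 + 1670*x - 1232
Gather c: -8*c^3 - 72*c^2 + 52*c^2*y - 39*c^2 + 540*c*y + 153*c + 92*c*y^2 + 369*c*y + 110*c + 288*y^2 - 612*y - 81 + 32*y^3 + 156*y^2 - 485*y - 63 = -8*c^3 + c^2*(52*y - 111) + c*(92*y^2 + 909*y + 263) + 32*y^3 + 444*y^2 - 1097*y - 144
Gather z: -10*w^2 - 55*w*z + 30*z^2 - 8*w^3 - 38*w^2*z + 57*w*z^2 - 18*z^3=-8*w^3 - 10*w^2 - 18*z^3 + z^2*(57*w + 30) + z*(-38*w^2 - 55*w)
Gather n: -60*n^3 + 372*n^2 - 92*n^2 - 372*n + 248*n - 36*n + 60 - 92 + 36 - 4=-60*n^3 + 280*n^2 - 160*n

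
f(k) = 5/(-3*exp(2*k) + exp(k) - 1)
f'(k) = 5*(6*exp(2*k) - exp(k))/(-3*exp(2*k) + exp(k) - 1)^2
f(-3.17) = -5.19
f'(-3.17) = -0.17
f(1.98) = -0.03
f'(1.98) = 0.07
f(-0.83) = -4.41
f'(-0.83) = 2.74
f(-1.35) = -5.31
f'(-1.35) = 0.81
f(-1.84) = -5.45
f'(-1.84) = -0.04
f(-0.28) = -2.55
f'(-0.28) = 3.48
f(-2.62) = -5.30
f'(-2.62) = -0.23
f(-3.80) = -5.11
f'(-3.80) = -0.10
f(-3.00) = -5.22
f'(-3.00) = -0.19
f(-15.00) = -5.00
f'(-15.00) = 0.00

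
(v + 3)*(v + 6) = v^2 + 9*v + 18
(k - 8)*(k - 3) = k^2 - 11*k + 24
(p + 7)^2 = p^2 + 14*p + 49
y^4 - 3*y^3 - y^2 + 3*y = y*(y - 3)*(y - 1)*(y + 1)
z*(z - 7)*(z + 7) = z^3 - 49*z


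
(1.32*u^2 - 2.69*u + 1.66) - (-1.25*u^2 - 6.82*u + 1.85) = 2.57*u^2 + 4.13*u - 0.19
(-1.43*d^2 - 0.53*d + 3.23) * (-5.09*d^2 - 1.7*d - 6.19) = 7.2787*d^4 + 5.1287*d^3 - 6.688*d^2 - 2.2103*d - 19.9937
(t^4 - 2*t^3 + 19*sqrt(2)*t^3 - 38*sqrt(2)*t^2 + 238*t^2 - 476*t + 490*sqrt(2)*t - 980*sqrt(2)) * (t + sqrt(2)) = t^5 - 2*t^4 + 20*sqrt(2)*t^4 - 40*sqrt(2)*t^3 + 276*t^3 - 552*t^2 + 728*sqrt(2)*t^2 - 1456*sqrt(2)*t + 980*t - 1960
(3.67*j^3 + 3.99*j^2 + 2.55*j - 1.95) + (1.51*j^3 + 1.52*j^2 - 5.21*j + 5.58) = 5.18*j^3 + 5.51*j^2 - 2.66*j + 3.63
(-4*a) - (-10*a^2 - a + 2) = 10*a^2 - 3*a - 2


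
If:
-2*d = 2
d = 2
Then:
No Solution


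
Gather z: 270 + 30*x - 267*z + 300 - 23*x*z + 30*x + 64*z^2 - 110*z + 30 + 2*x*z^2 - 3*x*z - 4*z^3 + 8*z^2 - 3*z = 60*x - 4*z^3 + z^2*(2*x + 72) + z*(-26*x - 380) + 600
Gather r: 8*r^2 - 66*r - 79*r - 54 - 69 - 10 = 8*r^2 - 145*r - 133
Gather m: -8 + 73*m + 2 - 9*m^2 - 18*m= -9*m^2 + 55*m - 6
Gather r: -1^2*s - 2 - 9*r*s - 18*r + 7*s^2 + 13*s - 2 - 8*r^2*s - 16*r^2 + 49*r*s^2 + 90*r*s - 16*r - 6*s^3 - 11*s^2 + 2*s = r^2*(-8*s - 16) + r*(49*s^2 + 81*s - 34) - 6*s^3 - 4*s^2 + 14*s - 4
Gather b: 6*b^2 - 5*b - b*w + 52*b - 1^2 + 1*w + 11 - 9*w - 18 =6*b^2 + b*(47 - w) - 8*w - 8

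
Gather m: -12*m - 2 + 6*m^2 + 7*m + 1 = 6*m^2 - 5*m - 1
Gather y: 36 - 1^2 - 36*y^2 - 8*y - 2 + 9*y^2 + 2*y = -27*y^2 - 6*y + 33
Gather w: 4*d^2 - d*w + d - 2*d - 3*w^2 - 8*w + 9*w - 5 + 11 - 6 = 4*d^2 - d - 3*w^2 + w*(1 - d)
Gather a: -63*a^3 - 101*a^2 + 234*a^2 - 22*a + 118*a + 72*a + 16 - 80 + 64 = -63*a^3 + 133*a^2 + 168*a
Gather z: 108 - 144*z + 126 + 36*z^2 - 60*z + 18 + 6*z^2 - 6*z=42*z^2 - 210*z + 252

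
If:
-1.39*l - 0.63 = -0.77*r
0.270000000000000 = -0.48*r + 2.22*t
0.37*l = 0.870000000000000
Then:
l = 2.35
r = 5.06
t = 1.22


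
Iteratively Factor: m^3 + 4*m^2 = (m)*(m^2 + 4*m) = m^2*(m + 4)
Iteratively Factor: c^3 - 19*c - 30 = (c + 3)*(c^2 - 3*c - 10) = (c - 5)*(c + 3)*(c + 2)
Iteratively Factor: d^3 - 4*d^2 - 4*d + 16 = (d + 2)*(d^2 - 6*d + 8) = (d - 4)*(d + 2)*(d - 2)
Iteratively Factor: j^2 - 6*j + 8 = (j - 2)*(j - 4)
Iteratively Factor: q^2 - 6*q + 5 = (q - 1)*(q - 5)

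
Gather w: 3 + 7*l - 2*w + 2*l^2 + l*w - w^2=2*l^2 + 7*l - w^2 + w*(l - 2) + 3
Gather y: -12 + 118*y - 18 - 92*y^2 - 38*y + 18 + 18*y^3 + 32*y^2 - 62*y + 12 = 18*y^3 - 60*y^2 + 18*y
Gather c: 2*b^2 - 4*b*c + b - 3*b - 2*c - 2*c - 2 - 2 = 2*b^2 - 2*b + c*(-4*b - 4) - 4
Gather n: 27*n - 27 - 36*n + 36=9 - 9*n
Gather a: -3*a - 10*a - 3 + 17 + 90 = 104 - 13*a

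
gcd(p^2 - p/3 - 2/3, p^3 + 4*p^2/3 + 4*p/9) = p + 2/3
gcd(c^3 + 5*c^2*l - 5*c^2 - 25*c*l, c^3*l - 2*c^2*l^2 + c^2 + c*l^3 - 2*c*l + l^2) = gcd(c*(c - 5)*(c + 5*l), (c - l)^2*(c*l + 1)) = 1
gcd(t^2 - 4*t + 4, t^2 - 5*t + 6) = t - 2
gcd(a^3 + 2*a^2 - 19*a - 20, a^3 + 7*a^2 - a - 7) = a + 1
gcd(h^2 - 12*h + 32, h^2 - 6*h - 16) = h - 8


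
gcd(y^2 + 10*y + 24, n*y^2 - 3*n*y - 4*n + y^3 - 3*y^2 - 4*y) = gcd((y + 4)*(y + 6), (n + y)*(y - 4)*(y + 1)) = 1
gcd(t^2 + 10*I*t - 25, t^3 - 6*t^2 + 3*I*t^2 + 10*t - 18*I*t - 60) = t + 5*I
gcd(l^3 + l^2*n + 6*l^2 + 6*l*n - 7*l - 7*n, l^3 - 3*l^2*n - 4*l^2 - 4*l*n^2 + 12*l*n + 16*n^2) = l + n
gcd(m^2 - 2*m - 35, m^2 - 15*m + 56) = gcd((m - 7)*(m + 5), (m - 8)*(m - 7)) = m - 7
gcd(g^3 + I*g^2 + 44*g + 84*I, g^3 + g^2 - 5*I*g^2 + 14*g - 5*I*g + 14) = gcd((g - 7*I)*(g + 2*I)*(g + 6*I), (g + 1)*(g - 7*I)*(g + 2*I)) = g^2 - 5*I*g + 14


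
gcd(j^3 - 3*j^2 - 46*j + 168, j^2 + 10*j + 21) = j + 7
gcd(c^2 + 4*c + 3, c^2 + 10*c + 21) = c + 3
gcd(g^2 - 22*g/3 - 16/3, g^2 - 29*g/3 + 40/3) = g - 8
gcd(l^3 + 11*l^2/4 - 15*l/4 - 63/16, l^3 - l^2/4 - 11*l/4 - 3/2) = l + 3/4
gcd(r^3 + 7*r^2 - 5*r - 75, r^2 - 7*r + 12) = r - 3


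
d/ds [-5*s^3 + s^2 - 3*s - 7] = -15*s^2 + 2*s - 3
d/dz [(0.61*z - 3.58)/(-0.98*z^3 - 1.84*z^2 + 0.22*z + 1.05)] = (1.1956*z^3 - 9.4028*z^2 - 13.1744*z + 1.4281)/(0.9604*z^6 + 3.6064*z^5 + 2.9544*z^4 - 2.8676*z^3 - 3.8156*z^2 + 0.462*z + 1.1025)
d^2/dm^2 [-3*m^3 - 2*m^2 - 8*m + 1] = -18*m - 4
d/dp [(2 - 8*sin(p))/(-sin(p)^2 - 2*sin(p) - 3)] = 4*(sin(p) + cos(2*p) + 6)*cos(p)/(sin(p)^2 + 2*sin(p) + 3)^2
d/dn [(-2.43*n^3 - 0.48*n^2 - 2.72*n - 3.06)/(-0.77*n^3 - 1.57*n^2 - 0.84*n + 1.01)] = (3.4455*n^4 - 0.106400000000001*n^3 - 18.2987*n^2 - 10.578*n - 5.3176)/(0.5929*n^6 + 2.4178*n^5 + 3.7585*n^4 + 1.0822*n^3 - 2.4658*n^2 - 1.6968*n + 1.0201)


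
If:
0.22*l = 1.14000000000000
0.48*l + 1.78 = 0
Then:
No Solution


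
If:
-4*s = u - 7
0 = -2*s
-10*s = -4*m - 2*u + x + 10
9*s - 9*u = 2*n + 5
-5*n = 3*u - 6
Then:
No Solution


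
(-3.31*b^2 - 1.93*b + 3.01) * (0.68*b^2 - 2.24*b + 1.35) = -2.2508*b^4 + 6.102*b^3 + 1.9015*b^2 - 9.3479*b + 4.0635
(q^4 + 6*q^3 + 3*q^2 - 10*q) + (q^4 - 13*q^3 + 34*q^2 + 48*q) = 2*q^4 - 7*q^3 + 37*q^2 + 38*q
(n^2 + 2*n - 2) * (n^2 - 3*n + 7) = n^4 - n^3 - n^2 + 20*n - 14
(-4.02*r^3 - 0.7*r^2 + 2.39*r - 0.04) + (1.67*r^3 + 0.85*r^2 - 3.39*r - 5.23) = -2.35*r^3 + 0.15*r^2 - 1.0*r - 5.27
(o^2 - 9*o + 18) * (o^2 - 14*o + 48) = o^4 - 23*o^3 + 192*o^2 - 684*o + 864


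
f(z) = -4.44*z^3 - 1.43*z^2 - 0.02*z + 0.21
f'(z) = -13.32*z^2 - 2.86*z - 0.02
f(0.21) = 0.10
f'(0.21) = -1.21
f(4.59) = -459.37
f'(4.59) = -293.77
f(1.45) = -16.36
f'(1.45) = -32.17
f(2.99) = -131.32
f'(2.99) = -127.65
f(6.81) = -1468.49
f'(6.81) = -637.23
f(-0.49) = 0.40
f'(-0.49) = -1.82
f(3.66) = -236.70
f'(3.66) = -188.92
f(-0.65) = 0.84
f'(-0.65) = -3.79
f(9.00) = -3352.56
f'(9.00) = -1104.68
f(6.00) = -1010.43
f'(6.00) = -496.70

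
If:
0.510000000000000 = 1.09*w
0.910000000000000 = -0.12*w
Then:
No Solution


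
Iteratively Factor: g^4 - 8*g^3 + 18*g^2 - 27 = (g + 1)*(g^3 - 9*g^2 + 27*g - 27) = (g - 3)*(g + 1)*(g^2 - 6*g + 9) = (g - 3)^2*(g + 1)*(g - 3)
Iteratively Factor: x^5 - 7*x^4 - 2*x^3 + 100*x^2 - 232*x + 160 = (x - 2)*(x^4 - 5*x^3 - 12*x^2 + 76*x - 80) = (x - 5)*(x - 2)*(x^3 - 12*x + 16) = (x - 5)*(x - 2)^2*(x^2 + 2*x - 8) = (x - 5)*(x - 2)^2*(x + 4)*(x - 2)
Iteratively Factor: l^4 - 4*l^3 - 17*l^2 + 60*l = (l - 5)*(l^3 + l^2 - 12*l) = l*(l - 5)*(l^2 + l - 12) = l*(l - 5)*(l - 3)*(l + 4)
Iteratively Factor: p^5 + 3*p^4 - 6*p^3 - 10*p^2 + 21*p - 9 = (p - 1)*(p^4 + 4*p^3 - 2*p^2 - 12*p + 9) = (p - 1)^2*(p^3 + 5*p^2 + 3*p - 9) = (p - 1)^3*(p^2 + 6*p + 9) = (p - 1)^3*(p + 3)*(p + 3)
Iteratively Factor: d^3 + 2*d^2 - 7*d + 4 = (d + 4)*(d^2 - 2*d + 1) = (d - 1)*(d + 4)*(d - 1)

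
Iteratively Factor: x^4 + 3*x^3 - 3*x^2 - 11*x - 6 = (x + 1)*(x^3 + 2*x^2 - 5*x - 6) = (x + 1)*(x + 3)*(x^2 - x - 2) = (x - 2)*(x + 1)*(x + 3)*(x + 1)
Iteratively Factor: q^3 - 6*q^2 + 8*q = (q)*(q^2 - 6*q + 8) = q*(q - 2)*(q - 4)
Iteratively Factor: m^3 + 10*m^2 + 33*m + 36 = (m + 3)*(m^2 + 7*m + 12) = (m + 3)*(m + 4)*(m + 3)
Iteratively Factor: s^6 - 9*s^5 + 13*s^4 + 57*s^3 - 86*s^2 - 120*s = (s + 2)*(s^5 - 11*s^4 + 35*s^3 - 13*s^2 - 60*s) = (s - 4)*(s + 2)*(s^4 - 7*s^3 + 7*s^2 + 15*s) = s*(s - 4)*(s + 2)*(s^3 - 7*s^2 + 7*s + 15) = s*(s - 5)*(s - 4)*(s + 2)*(s^2 - 2*s - 3) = s*(s - 5)*(s - 4)*(s + 1)*(s + 2)*(s - 3)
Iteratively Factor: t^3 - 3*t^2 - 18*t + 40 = (t - 5)*(t^2 + 2*t - 8) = (t - 5)*(t + 4)*(t - 2)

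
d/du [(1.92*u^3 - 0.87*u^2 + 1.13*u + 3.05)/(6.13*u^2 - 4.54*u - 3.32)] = (11.7696*u^4 - 17.4336*u^3 - 22.1003*u^2 - 31.6162*u + 10.0954)/(37.5769*u^4 - 55.6604*u^3 - 20.0916*u^2 + 30.1456*u + 11.0224)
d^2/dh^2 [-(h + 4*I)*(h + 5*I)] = -2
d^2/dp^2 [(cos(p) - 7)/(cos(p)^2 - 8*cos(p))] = (-(cos(p) - 8)^2*cos(p)^3 + 2*(cos(p) - 8)*(28*cos(p) - 13*cos(2*p) + cos(3*p) + 2)*cos(p) + 8*(cos(p) - 7)*(cos(p) - 4)^2*sin(p)^2)/((cos(p) - 8)^3*cos(p)^3)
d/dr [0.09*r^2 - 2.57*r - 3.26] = 0.18*r - 2.57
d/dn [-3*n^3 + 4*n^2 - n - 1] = -9*n^2 + 8*n - 1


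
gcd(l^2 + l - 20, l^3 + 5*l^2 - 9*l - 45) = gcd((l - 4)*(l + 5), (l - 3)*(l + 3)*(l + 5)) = l + 5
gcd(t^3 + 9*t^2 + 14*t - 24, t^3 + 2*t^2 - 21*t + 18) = t^2 + 5*t - 6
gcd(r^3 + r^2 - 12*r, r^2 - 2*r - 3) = r - 3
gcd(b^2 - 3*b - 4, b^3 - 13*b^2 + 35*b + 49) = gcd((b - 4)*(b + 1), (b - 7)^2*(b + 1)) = b + 1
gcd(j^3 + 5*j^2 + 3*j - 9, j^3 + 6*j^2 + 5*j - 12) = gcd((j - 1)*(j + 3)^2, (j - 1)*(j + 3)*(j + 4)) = j^2 + 2*j - 3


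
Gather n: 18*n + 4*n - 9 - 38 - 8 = 22*n - 55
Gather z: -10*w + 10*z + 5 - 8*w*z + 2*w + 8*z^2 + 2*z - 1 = -8*w + 8*z^2 + z*(12 - 8*w) + 4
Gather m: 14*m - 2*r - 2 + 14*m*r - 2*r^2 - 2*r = m*(14*r + 14) - 2*r^2 - 4*r - 2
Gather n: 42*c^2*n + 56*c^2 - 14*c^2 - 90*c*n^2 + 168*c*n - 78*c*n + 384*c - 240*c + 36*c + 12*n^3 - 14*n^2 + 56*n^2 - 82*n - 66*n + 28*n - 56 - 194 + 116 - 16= 42*c^2 + 180*c + 12*n^3 + n^2*(42 - 90*c) + n*(42*c^2 + 90*c - 120) - 150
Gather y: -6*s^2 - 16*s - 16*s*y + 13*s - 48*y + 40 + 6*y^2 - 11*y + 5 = -6*s^2 - 3*s + 6*y^2 + y*(-16*s - 59) + 45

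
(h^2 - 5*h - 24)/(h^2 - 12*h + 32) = (h + 3)/(h - 4)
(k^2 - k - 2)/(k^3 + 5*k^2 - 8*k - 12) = 1/(k + 6)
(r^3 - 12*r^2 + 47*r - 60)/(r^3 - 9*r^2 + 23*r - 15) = (r - 4)/(r - 1)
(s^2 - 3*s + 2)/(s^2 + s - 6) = (s - 1)/(s + 3)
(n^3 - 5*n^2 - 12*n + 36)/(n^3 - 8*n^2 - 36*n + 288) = (n^2 + n - 6)/(n^2 - 2*n - 48)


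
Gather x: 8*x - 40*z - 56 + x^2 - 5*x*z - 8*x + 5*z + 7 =x^2 - 5*x*z - 35*z - 49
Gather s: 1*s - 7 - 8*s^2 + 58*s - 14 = -8*s^2 + 59*s - 21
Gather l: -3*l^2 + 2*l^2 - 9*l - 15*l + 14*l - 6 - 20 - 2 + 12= -l^2 - 10*l - 16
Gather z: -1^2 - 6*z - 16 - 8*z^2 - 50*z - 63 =-8*z^2 - 56*z - 80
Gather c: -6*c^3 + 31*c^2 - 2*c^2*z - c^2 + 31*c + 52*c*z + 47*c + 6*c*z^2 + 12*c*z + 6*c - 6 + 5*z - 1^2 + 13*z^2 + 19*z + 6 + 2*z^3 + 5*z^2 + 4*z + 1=-6*c^3 + c^2*(30 - 2*z) + c*(6*z^2 + 64*z + 84) + 2*z^3 + 18*z^2 + 28*z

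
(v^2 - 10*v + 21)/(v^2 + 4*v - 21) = (v - 7)/(v + 7)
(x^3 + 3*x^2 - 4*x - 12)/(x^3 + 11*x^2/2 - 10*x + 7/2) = 2*(x^3 + 3*x^2 - 4*x - 12)/(2*x^3 + 11*x^2 - 20*x + 7)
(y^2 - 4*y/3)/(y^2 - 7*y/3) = (3*y - 4)/(3*y - 7)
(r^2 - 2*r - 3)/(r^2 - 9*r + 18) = (r + 1)/(r - 6)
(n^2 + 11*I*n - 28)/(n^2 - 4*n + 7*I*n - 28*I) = (n + 4*I)/(n - 4)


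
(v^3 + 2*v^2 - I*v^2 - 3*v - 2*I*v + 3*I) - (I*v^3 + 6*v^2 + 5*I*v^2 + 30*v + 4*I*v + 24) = v^3 - I*v^3 - 4*v^2 - 6*I*v^2 - 33*v - 6*I*v - 24 + 3*I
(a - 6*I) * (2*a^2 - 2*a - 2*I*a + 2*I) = 2*a^3 - 2*a^2 - 14*I*a^2 - 12*a + 14*I*a + 12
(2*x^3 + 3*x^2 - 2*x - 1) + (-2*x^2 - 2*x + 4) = 2*x^3 + x^2 - 4*x + 3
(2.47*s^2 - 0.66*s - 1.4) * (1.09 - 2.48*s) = -6.1256*s^3 + 4.3291*s^2 + 2.7526*s - 1.526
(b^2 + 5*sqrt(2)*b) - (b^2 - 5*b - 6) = 5*b + 5*sqrt(2)*b + 6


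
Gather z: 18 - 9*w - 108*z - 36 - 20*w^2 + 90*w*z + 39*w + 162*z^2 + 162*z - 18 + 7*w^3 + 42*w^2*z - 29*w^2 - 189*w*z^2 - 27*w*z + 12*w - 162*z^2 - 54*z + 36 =7*w^3 - 49*w^2 - 189*w*z^2 + 42*w + z*(42*w^2 + 63*w)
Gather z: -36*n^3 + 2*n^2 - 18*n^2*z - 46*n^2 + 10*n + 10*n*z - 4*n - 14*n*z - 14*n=-36*n^3 - 44*n^2 - 8*n + z*(-18*n^2 - 4*n)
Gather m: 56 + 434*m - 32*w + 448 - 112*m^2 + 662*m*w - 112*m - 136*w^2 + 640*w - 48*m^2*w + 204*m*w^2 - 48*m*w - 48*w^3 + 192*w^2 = m^2*(-48*w - 112) + m*(204*w^2 + 614*w + 322) - 48*w^3 + 56*w^2 + 608*w + 504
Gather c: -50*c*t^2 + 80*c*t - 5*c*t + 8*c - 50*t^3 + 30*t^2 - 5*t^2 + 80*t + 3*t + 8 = c*(-50*t^2 + 75*t + 8) - 50*t^3 + 25*t^2 + 83*t + 8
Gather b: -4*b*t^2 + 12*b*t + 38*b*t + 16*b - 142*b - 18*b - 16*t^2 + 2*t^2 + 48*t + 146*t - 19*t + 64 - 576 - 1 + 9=b*(-4*t^2 + 50*t - 144) - 14*t^2 + 175*t - 504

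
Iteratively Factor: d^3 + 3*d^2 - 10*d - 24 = (d + 2)*(d^2 + d - 12) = (d - 3)*(d + 2)*(d + 4)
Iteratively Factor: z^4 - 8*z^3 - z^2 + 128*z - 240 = (z - 3)*(z^3 - 5*z^2 - 16*z + 80) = (z - 4)*(z - 3)*(z^2 - z - 20) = (z - 4)*(z - 3)*(z + 4)*(z - 5)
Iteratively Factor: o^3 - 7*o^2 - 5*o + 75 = (o + 3)*(o^2 - 10*o + 25) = (o - 5)*(o + 3)*(o - 5)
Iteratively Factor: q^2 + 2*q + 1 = (q + 1)*(q + 1)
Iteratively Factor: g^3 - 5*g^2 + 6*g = (g - 2)*(g^2 - 3*g) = g*(g - 2)*(g - 3)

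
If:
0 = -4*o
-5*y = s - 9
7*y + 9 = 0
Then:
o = 0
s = 108/7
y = -9/7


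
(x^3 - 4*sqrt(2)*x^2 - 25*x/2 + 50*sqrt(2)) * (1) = x^3 - 4*sqrt(2)*x^2 - 25*x/2 + 50*sqrt(2)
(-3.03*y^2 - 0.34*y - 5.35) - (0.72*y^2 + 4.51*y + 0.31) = -3.75*y^2 - 4.85*y - 5.66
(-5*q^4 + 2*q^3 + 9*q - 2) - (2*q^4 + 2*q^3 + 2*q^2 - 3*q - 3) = -7*q^4 - 2*q^2 + 12*q + 1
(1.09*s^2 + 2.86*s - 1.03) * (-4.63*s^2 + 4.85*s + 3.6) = -5.0467*s^4 - 7.9553*s^3 + 22.5639*s^2 + 5.3005*s - 3.708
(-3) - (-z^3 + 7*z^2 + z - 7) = z^3 - 7*z^2 - z + 4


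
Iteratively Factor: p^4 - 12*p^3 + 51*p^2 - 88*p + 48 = (p - 4)*(p^3 - 8*p^2 + 19*p - 12) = (p - 4)^2*(p^2 - 4*p + 3) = (p - 4)^2*(p - 1)*(p - 3)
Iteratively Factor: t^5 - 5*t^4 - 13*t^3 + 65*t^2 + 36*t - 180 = (t - 2)*(t^4 - 3*t^3 - 19*t^2 + 27*t + 90) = (t - 2)*(t + 3)*(t^3 - 6*t^2 - t + 30) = (t - 2)*(t + 2)*(t + 3)*(t^2 - 8*t + 15) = (t - 5)*(t - 2)*(t + 2)*(t + 3)*(t - 3)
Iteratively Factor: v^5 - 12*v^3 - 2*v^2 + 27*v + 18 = (v - 2)*(v^4 + 2*v^3 - 8*v^2 - 18*v - 9) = (v - 2)*(v + 1)*(v^3 + v^2 - 9*v - 9) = (v - 3)*(v - 2)*(v + 1)*(v^2 + 4*v + 3) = (v - 3)*(v - 2)*(v + 1)^2*(v + 3)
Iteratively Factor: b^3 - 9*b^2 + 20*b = (b - 4)*(b^2 - 5*b) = b*(b - 4)*(b - 5)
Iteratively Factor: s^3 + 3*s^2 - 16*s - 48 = (s + 3)*(s^2 - 16) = (s + 3)*(s + 4)*(s - 4)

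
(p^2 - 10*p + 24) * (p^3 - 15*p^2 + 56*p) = p^5 - 25*p^4 + 230*p^3 - 920*p^2 + 1344*p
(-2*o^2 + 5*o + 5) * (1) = -2*o^2 + 5*o + 5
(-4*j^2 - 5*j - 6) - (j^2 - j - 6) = -5*j^2 - 4*j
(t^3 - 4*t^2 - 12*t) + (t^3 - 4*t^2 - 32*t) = 2*t^3 - 8*t^2 - 44*t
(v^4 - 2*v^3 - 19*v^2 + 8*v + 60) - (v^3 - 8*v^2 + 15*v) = v^4 - 3*v^3 - 11*v^2 - 7*v + 60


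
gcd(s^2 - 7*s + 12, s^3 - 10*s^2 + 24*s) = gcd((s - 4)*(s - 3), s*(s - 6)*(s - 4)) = s - 4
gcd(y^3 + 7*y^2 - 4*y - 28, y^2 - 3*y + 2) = y - 2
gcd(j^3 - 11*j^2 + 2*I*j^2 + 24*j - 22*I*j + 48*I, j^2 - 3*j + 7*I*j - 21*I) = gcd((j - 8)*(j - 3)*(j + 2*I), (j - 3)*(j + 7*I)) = j - 3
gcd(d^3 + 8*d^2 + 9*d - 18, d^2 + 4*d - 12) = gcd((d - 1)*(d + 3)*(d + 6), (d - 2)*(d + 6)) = d + 6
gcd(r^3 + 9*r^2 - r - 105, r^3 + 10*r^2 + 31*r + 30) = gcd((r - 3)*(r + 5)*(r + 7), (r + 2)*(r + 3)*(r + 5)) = r + 5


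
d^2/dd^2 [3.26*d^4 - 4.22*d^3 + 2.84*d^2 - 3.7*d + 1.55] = 39.12*d^2 - 25.32*d + 5.68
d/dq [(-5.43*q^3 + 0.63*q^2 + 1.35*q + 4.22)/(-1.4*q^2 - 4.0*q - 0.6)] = (7.602*q^4 + 43.44*q^3 + 9.144*q^2 + 11.06*q + 16.07)/(1.96*q^4 + 11.2*q^3 + 17.68*q^2 + 4.8*q + 0.36)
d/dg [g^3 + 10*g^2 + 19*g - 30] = 3*g^2 + 20*g + 19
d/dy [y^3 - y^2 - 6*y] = 3*y^2 - 2*y - 6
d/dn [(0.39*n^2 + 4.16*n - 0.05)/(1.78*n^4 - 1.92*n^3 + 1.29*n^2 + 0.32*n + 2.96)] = (-1.3884*n^5 - 21.4656*n^4 + 16.3304*n^3 - 5.5296*n^2 + 2.4378*n + 12.3296)/(3.1684*n^8 - 6.8352*n^7 + 8.2788*n^6 - 3.8144*n^5 + 10.9729*n^4 - 10.5408*n^3 + 7.7392*n^2 + 1.8944*n + 8.7616)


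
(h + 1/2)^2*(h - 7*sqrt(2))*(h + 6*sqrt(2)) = h^4 - sqrt(2)*h^3 + h^3 - 335*h^2/4 - sqrt(2)*h^2 - 84*h - sqrt(2)*h/4 - 21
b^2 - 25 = (b - 5)*(b + 5)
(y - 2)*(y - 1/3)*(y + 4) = y^3 + 5*y^2/3 - 26*y/3 + 8/3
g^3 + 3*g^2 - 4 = (g - 1)*(g + 2)^2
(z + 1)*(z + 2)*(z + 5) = z^3 + 8*z^2 + 17*z + 10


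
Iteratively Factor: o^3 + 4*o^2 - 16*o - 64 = (o - 4)*(o^2 + 8*o + 16) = (o - 4)*(o + 4)*(o + 4)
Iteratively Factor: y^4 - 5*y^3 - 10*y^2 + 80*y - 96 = (y + 4)*(y^3 - 9*y^2 + 26*y - 24) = (y - 4)*(y + 4)*(y^2 - 5*y + 6) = (y - 4)*(y - 2)*(y + 4)*(y - 3)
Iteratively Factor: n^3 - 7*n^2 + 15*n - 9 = (n - 3)*(n^2 - 4*n + 3) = (n - 3)^2*(n - 1)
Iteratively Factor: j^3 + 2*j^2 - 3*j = (j - 1)*(j^2 + 3*j) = (j - 1)*(j + 3)*(j)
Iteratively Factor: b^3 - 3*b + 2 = (b + 2)*(b^2 - 2*b + 1) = (b - 1)*(b + 2)*(b - 1)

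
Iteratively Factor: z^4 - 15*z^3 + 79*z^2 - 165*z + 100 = (z - 1)*(z^3 - 14*z^2 + 65*z - 100) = (z - 5)*(z - 1)*(z^2 - 9*z + 20) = (z - 5)^2*(z - 1)*(z - 4)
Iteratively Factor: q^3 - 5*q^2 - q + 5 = (q + 1)*(q^2 - 6*q + 5) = (q - 1)*(q + 1)*(q - 5)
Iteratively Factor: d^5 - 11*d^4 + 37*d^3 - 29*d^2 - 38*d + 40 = (d - 4)*(d^4 - 7*d^3 + 9*d^2 + 7*d - 10) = (d - 4)*(d - 1)*(d^3 - 6*d^2 + 3*d + 10) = (d - 5)*(d - 4)*(d - 1)*(d^2 - d - 2) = (d - 5)*(d - 4)*(d - 1)*(d + 1)*(d - 2)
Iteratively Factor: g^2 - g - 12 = (g - 4)*(g + 3)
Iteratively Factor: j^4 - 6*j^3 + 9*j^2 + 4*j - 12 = (j - 2)*(j^3 - 4*j^2 + j + 6) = (j - 3)*(j - 2)*(j^2 - j - 2) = (j - 3)*(j - 2)^2*(j + 1)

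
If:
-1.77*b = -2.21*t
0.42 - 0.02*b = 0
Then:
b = 21.00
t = 16.82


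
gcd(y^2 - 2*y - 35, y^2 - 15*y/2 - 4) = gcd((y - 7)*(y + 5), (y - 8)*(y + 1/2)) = 1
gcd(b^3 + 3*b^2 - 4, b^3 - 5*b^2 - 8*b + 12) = b^2 + b - 2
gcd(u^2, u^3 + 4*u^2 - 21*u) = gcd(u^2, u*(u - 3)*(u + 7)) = u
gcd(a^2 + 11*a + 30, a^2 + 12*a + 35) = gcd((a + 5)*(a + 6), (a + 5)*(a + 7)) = a + 5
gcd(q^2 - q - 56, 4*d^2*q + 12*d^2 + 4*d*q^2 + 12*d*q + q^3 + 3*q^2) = 1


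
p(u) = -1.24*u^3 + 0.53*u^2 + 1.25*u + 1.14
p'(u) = -3.72*u^2 + 1.06*u + 1.25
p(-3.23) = 44.42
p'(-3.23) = -40.98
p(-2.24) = 14.94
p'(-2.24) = -19.79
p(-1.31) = 3.20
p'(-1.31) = -6.52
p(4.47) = -93.43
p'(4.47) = -68.34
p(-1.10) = 2.06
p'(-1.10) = -4.42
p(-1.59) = 5.48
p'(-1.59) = -9.84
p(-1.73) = 6.98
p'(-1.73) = -11.72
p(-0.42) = 0.80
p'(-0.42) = 0.15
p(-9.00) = 936.78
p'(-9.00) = -309.61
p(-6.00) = 280.56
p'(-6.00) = -139.03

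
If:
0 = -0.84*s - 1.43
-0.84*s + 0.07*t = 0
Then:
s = -1.70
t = -20.43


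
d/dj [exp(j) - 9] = exp(j)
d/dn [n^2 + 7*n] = 2*n + 7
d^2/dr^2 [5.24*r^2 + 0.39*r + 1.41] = 10.4800000000000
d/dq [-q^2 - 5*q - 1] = -2*q - 5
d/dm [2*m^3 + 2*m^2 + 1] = 2*m*(3*m + 2)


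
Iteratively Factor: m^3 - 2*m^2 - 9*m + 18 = (m - 2)*(m^2 - 9) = (m - 2)*(m + 3)*(m - 3)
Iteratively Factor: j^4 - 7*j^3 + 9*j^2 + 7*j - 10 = (j - 1)*(j^3 - 6*j^2 + 3*j + 10) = (j - 2)*(j - 1)*(j^2 - 4*j - 5) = (j - 2)*(j - 1)*(j + 1)*(j - 5)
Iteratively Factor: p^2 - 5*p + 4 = (p - 1)*(p - 4)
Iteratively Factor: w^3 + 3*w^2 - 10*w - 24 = (w + 4)*(w^2 - w - 6) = (w + 2)*(w + 4)*(w - 3)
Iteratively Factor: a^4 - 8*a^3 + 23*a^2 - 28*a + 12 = (a - 1)*(a^3 - 7*a^2 + 16*a - 12) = (a - 2)*(a - 1)*(a^2 - 5*a + 6) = (a - 3)*(a - 2)*(a - 1)*(a - 2)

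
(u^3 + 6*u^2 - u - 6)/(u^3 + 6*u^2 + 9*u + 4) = (u^2 + 5*u - 6)/(u^2 + 5*u + 4)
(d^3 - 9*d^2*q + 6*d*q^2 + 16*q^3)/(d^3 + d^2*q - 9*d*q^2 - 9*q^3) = (-d^2 + 10*d*q - 16*q^2)/(-d^2 + 9*q^2)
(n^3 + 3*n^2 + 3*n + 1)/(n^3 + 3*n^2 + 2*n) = (n^2 + 2*n + 1)/(n*(n + 2))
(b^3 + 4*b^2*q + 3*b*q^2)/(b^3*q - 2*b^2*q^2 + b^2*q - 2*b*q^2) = (b^2 + 4*b*q + 3*q^2)/(q*(b^2 - 2*b*q + b - 2*q))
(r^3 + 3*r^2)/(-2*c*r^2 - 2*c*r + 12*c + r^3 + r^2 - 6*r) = r^2/(-2*c*r + 4*c + r^2 - 2*r)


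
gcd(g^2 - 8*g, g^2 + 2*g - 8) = 1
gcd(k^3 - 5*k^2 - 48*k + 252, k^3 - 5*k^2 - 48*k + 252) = k^3 - 5*k^2 - 48*k + 252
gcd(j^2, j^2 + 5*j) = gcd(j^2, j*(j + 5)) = j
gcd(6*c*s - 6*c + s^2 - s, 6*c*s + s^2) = 6*c + s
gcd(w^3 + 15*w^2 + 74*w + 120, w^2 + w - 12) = w + 4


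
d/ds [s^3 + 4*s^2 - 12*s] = 3*s^2 + 8*s - 12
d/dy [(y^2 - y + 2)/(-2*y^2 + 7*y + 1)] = 5*(y^2 + 2*y - 3)/(4*y^4 - 28*y^3 + 45*y^2 + 14*y + 1)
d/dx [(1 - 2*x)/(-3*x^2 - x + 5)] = (6*x^2 + 2*x - (2*x - 1)*(6*x + 1) - 10)/(3*x^2 + x - 5)^2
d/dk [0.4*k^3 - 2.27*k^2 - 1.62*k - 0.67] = 1.2*k^2 - 4.54*k - 1.62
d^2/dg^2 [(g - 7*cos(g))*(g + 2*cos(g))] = 5*g*cos(g) - 56*sin(g)^2 + 10*sin(g) + 30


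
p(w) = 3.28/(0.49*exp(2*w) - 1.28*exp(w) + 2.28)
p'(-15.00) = 0.00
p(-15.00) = 1.44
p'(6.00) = 0.00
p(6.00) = 0.00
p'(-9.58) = 0.00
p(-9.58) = 1.44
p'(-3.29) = 0.03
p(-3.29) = 1.47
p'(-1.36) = 0.22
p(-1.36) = 1.65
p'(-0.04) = 0.47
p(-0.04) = 2.18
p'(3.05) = -0.04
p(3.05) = 0.02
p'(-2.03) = 0.11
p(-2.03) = 1.55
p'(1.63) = -0.86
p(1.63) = 0.39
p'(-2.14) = 0.10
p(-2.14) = 1.54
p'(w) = 3.28*(-0.98*exp(2*w) + 1.28*exp(w))/(0.49*exp(2*w) - 1.28*exp(w) + 2.28)^2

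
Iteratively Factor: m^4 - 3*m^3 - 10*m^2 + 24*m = (m - 2)*(m^3 - m^2 - 12*m) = m*(m - 2)*(m^2 - m - 12) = m*(m - 4)*(m - 2)*(m + 3)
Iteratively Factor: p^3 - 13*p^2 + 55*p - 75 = (p - 5)*(p^2 - 8*p + 15) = (p - 5)*(p - 3)*(p - 5)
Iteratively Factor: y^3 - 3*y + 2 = (y + 2)*(y^2 - 2*y + 1) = (y - 1)*(y + 2)*(y - 1)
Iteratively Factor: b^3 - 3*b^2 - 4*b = (b + 1)*(b^2 - 4*b) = (b - 4)*(b + 1)*(b)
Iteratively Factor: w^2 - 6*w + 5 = (w - 1)*(w - 5)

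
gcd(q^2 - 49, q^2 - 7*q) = q - 7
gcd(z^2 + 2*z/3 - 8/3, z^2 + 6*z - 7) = 1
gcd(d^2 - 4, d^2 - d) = 1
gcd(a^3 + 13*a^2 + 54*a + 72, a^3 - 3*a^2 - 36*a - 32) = a + 4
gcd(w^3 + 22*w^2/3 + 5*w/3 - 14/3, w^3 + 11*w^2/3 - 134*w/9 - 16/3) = 1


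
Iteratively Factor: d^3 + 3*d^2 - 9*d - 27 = (d + 3)*(d^2 - 9) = (d - 3)*(d + 3)*(d + 3)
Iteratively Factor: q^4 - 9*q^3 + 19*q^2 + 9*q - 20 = (q - 5)*(q^3 - 4*q^2 - q + 4) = (q - 5)*(q + 1)*(q^2 - 5*q + 4) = (q - 5)*(q - 4)*(q + 1)*(q - 1)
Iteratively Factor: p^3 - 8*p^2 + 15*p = (p)*(p^2 - 8*p + 15) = p*(p - 3)*(p - 5)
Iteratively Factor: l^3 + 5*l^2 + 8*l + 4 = (l + 2)*(l^2 + 3*l + 2) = (l + 1)*(l + 2)*(l + 2)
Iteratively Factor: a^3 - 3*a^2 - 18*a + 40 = (a - 5)*(a^2 + 2*a - 8) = (a - 5)*(a - 2)*(a + 4)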